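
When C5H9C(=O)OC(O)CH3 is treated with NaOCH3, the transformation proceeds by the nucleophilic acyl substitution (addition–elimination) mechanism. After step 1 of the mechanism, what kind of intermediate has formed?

tetrahedral intermediate

Step 1: Nucleophilic addition of CH3O⁻ to the acyl carbon breaks the π(C=O) bond and yields a tetrahedral, anionic intermediate.
After step 1 the species present is a tetrahedral intermediate.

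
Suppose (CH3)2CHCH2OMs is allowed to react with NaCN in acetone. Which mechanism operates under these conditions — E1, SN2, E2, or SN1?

SN2

Conditions: a primary substrate with a strong nucleophile in the polar aprotic solvent acetone.
These conditions are the textbook signature of the SN2 pathway.
An unhindered substrate with a strong nucleophile in a polar aprotic solvent favours one-step backside displacement.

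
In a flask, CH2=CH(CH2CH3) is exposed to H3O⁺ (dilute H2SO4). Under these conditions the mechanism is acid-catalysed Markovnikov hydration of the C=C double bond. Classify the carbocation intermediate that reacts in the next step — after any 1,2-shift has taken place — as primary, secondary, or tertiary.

secondary

Step 1: Protonation of the alkene by H3O⁺: the π bond acts as the nucleophile and picks up H⁺, giving the more stable (Markovnikov) secondary carbocation. H2O is released.
No single 1,2-shift to an adjacent carbon would give a more-substituted cation, so no rearrangement occurs.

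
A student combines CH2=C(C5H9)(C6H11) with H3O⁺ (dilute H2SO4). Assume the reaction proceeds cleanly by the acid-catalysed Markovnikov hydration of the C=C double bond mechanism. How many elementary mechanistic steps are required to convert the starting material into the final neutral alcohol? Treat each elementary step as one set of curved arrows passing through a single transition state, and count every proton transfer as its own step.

Step 1: Electrophilic addition begins with the π(C=C) electrons forming a bond to the proton of H3O⁺. Following Markovnikov's rule, the resulting cation is tertiary. H2O is released.
(No 1,2-shift: no single shift to an adjacent carbon would give a more stable cation.)
Step 2: Nucleophilic capture of the cation by H2O produces the protonated alcohol (an oxonium ion).
Step 3: Proton transfer from the O–H of the oxonium ion to H2O completes the catalytic cycle and yields the alcohol.
Total: 3 elementary steps.

3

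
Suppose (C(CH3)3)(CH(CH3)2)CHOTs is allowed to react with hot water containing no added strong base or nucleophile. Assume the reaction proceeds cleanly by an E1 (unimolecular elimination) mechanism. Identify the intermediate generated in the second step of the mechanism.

tertiary carbocation

Step 1: Ionisation: the C–O σ-bond cleaves heterolytically; both bonding electrons depart with TsO⁻, leaving a secondary carbocation at the α-carbon.
Step 2: A hydride (H with its bonding pair) migrates from the adjacent isopropyl carbon to the cationic centre — a 1,2-hydride shift — upgrading the secondary cation to a tertiary one.
After step 2 the species present is a tertiary carbocation.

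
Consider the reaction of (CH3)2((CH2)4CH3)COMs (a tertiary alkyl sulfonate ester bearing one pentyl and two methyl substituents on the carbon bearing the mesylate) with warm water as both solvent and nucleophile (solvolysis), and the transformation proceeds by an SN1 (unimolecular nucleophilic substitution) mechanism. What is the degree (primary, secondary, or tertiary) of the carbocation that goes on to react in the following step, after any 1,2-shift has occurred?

Step 1: Ionisation: the C–O σ-bond cleaves heterolytically; both bonding electrons depart with MsO⁻, leaving a tertiary carbocation at the α-carbon.
No single 1,2-shift to an adjacent carbon would give a more-substituted cation, so no rearrangement occurs.

tertiary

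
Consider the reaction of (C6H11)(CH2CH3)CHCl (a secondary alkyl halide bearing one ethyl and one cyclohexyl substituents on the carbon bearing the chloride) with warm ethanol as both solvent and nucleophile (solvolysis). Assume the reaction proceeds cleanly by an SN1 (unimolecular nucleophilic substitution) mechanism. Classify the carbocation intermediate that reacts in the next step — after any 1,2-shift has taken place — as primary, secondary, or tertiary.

tertiary

Step 1: Ionisation: the C–Cl σ-bond cleaves heterolytically; both bonding electrons depart with Cl⁻, leaving a secondary carbocation at the α-carbon.
Step 2: Carbocation rearrangement: a 1,2-hydride shift from the adjacent cyclohexyl carbon converts the initially-formed secondary cation into the more stable tertiary cation.
The cation rearranges from secondary to tertiary via a 1,2-hydride shift from the adjacent cyclohexyl carbon; the tertiary cation is what reacts next.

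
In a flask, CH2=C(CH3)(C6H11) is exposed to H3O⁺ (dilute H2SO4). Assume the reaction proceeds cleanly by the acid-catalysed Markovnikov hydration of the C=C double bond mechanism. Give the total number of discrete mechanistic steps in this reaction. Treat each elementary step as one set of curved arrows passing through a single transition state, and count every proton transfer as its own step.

Step 1: The π electrons of the C=C bond attack a proton of H3O⁺; Markovnikov addition places the new C–H on the less-substituted alkene carbon, so the positive charge ends up on the more-substituted carbon — a tertiary carbocation. H2O is released.
(No 1,2-shift: no single shift to an adjacent carbon would give a more stable cation.)
Step 2: Water acts as the nucleophile: an oxygen lone pair bonds to the cationic carbon, giving an oxonium-ion intermediate.
Step 3: Deprotonation of the oxonium ion by a water molecule delivers the neutral alcohol and regenerates the acid catalyst.
Total: 3 elementary steps.

3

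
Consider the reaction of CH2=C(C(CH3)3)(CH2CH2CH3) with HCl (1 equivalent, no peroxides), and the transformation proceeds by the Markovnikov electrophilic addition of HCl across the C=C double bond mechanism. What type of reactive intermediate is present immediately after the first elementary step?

tertiary carbocation

Step 1: The π electrons of the C=C bond attack a proton of HCl; Markovnikov addition places the new C–H on the less-substituted alkene carbon, so the positive charge ends up on the more-substituted carbon — a tertiary carbocation. The H–Cl bond breaks heterolytically, releasing Cl⁻.
After step 1 the species present is a tertiary carbocation.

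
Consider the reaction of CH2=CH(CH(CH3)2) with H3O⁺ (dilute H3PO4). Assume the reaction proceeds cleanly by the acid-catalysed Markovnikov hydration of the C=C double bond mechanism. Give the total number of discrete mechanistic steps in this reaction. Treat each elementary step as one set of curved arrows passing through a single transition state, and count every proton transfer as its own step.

4

Step 1: Protonation of the alkene by H3O⁺: the π bond acts as the nucleophile and picks up H⁺, giving the more stable (Markovnikov) secondary carbocation. H2O is released.
Step 2: Carbocation rearrangement: a 1,2-hydride shift from the adjacent isopropyl carbon converts the initially-formed secondary cation into the more stable tertiary cation.
Step 3: Nucleophilic capture of the cation by H2O produces the protonated alcohol (an oxonium ion).
Step 4: Deprotonation of the oxonium ion by a water molecule delivers the neutral alcohol and regenerates the acid catalyst.
Total: 4 elementary steps.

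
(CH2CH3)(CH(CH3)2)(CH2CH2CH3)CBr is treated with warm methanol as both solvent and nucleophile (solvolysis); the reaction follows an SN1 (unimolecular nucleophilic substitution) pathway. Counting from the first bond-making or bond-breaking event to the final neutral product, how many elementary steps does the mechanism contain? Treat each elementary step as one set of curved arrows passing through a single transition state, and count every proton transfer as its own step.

3

Step 1: Rate-determining heterolysis of the C–Br bond gives Br⁻ and a tertiary carbocation.
(No 1,2-shift: no single shift to an adjacent carbon would give a more stable cation.)
Step 2: A lone pair on the oxygen of CH3OH attacks the carbocation, forming a new C–O σ-bond and an oxonium ion.
Step 3: Proton transfer from the O–H of the oxonium ion to a solvent molecule delivers the neutral ether.
Total: 3 elementary steps.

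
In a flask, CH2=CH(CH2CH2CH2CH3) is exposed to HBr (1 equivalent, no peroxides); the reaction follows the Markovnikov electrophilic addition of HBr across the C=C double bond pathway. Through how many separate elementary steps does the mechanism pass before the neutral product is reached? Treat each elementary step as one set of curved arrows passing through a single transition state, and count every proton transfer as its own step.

Step 1: Electrophilic addition begins with the π(C=C) electrons forming a bond to the proton of HBr. Following Markovnikov's rule, the resulting cation is secondary. The H–Br bond breaks heterolytically, releasing Br⁻.
(No 1,2-shift: no single shift to an adjacent carbon would give a more stable cation.)
Step 2: Nucleophilic attack by Br⁻ on the carbocation completes the addition, giving R–Br.
Total: 2 elementary steps.

2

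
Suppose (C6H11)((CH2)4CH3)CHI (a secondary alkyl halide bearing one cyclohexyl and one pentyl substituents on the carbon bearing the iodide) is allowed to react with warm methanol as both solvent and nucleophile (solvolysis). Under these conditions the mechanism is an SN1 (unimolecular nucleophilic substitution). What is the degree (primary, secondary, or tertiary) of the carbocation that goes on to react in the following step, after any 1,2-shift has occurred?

tertiary

Step 1: Ionisation: the C–I σ-bond cleaves heterolytically; both bonding electrons depart with I⁻, leaving a secondary carbocation at the α-carbon.
Step 2: Carbocation rearrangement: a 1,2-hydride shift from the adjacent cyclohexyl carbon converts the initially-formed secondary cation into the more stable tertiary cation.
The cation rearranges from secondary to tertiary via a 1,2-hydride shift from the adjacent cyclohexyl carbon; the tertiary cation is what reacts next.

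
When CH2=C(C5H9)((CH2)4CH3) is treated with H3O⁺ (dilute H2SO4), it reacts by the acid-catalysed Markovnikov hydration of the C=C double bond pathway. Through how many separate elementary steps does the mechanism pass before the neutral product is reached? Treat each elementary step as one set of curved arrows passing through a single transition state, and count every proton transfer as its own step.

3

Step 1: The π electrons of the C=C bond attack a proton of H3O⁺; Markovnikov addition places the new C–H on the less-substituted alkene carbon, so the positive charge ends up on the more-substituted carbon — a tertiary carbocation. H2O is released.
(No 1,2-shift: no single shift to an adjacent carbon would give a more stable cation.)
Step 2: A lone pair on the oxygen of H2O attacks the carbocation, forming a C–O bond and an oxonium ion (a protonated alcohol).
Step 3: Deprotonation of the oxonium ion by a water molecule delivers the neutral alcohol and regenerates the acid catalyst.
Total: 3 elementary steps.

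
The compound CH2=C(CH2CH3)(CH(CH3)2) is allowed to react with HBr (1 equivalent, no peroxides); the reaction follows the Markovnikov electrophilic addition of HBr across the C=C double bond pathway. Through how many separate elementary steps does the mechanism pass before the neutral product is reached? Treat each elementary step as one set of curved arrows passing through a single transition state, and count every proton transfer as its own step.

Step 1: Electrophilic addition begins with the π(C=C) electrons forming a bond to the proton of HBr. Following Markovnikov's rule, the resulting cation is tertiary. The H–Br bond breaks heterolytically, releasing Br⁻.
(No 1,2-shift: no single shift to an adjacent carbon would give a more stable cation.)
Step 2: The Br⁻ anion donates a lone pair to the carbocation, forming the new C–Br σ-bond and giving the neutral alkyl halide.
Total: 2 elementary steps.

2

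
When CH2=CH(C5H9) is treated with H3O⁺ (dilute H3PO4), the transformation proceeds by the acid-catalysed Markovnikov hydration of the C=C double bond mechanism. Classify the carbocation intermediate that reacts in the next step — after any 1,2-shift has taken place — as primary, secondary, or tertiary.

tertiary

Step 1: Protonation of the alkene by H3O⁺: the π bond acts as the nucleophile and picks up H⁺, giving the more stable (Markovnikov) secondary carbocation. H2O is released.
Step 2: A hydride (H with its bonding pair) migrates from the adjacent cyclopentyl carbon to the cationic centre — a 1,2-hydride shift — upgrading the secondary cation to a tertiary one.
The cation rearranges from secondary to tertiary via a 1,2-hydride shift from the adjacent cyclopentyl carbon; the tertiary cation is what reacts next.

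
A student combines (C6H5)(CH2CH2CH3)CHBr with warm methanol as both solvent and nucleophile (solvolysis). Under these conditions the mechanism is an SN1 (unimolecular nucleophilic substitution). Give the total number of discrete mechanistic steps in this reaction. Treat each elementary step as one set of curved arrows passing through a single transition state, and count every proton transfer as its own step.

3

Step 1: Ionisation: the C–Br σ-bond cleaves heterolytically; both bonding electrons depart with Br⁻, leaving a secondary carbocation at the α-carbon.
(No 1,2-shift: no single shift to an adjacent carbon would give a more stable cation.)
Step 2: CH3OH donates an oxygen lone pair into the empty p orbital of the cation, giving a protonated ether (an oxonium ion).
Step 3: A second solvent molecule removes the proton on oxygen, giving the neutral ether product.
Total: 3 elementary steps.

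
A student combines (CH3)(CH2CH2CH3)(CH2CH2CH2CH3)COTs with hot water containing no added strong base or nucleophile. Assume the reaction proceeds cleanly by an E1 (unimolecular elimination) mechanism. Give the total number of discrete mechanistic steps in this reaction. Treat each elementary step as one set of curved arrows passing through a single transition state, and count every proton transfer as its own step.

Step 1: Rate-determining heterolysis of the C–O bond gives TsO⁻ and a tertiary carbocation.
(No 1,2-shift: no single shift to an adjacent carbon would give a more stable cation.)
Step 2: A weak base (a water molecule from the solvent) removes a proton from a carbon adjacent to the cationic centre; the electrons of that C–H bond become the new π(C=C) bond, giving the alkene.
Total: 2 elementary steps.

2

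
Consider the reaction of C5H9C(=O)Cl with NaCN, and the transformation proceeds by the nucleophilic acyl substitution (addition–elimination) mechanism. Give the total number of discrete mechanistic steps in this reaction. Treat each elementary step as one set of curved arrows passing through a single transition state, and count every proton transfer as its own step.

2

Step 1: A lone pair on the C of CN⁻ attacks the electrophilic acyl carbon; the π(C=O) electrons move onto oxygen, giving a tetrahedral intermediate.
Step 2: An oxygen lone pair re-forms the C=O π bond as the C–Cl σ-bond breaks; Cl⁻ is expelled.
Total: 2 elementary steps.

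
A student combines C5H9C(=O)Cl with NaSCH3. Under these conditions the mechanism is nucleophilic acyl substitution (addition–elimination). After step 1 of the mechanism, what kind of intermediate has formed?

tetrahedral intermediate

Step 1: Nucleophilic addition of CH3S⁻ to the acyl carbon breaks the π(C=O) bond and yields a tetrahedral, anionic intermediate.
After step 1 the species present is a tetrahedral intermediate.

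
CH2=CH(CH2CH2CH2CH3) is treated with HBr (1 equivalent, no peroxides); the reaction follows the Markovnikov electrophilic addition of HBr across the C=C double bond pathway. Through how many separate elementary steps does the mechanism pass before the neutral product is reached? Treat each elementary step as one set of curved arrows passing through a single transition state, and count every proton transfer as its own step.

2

Step 1: The π electrons of the C=C bond attack a proton of HBr; Markovnikov addition places the new C–H on the less-substituted alkene carbon, so the positive charge ends up on the more-substituted carbon — a secondary carbocation. The H–Br bond breaks heterolytically, releasing Br⁻.
(No 1,2-shift: no single shift to an adjacent carbon would give a more stable cation.)
Step 2: Nucleophilic attack by Br⁻ on the carbocation completes the addition, giving R–Br.
Total: 2 elementary steps.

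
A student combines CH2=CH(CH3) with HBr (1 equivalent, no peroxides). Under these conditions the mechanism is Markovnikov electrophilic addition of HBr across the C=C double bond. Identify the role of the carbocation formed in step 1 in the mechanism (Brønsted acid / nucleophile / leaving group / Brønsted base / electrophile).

Step 2: Nucleophilic attack by Br⁻ on the carbocation completes the addition, giving R–Br.
The carbocation formed in step 1 accepts an electron pair into an empty or π* orbital — it is the electrophile.

electrophile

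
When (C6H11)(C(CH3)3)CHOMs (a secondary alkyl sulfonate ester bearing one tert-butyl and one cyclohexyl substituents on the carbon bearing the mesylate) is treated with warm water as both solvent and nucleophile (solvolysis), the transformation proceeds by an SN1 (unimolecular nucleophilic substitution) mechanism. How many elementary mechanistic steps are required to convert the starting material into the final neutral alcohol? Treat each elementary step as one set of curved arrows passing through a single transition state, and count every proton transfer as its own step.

Step 1: Rate-determining heterolysis of the C–O bond gives MsO⁻ and a secondary carbocation.
Step 2: A hydride (H with its bonding pair) migrates from the adjacent cyclohexyl carbon to the cationic centre — a 1,2-hydride shift — upgrading the secondary cation to a tertiary one.
Step 3: H2O donates an oxygen lone pair into the empty p orbital of the cation, giving a protonated alcohol (an oxonium ion).
Step 4: Deprotonation of the oxonium oxygen by solvent water yields the neutral alcohol.
Total: 4 elementary steps.

4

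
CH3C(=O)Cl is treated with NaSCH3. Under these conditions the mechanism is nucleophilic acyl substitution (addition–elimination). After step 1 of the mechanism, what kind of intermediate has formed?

tetrahedral intermediate

Step 1: CH3S⁻ adds to the carbonyl carbon; the C=O π electrons shift onto oxygen and a tetrahedral alkoxide intermediate forms.
After step 1 the species present is a tetrahedral intermediate.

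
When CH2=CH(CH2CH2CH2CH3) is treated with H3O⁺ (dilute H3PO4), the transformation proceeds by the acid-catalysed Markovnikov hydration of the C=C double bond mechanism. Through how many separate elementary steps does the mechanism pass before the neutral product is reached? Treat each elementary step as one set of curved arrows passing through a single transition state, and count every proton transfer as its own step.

Step 1: The π electrons of the C=C bond attack a proton of H3O⁺; Markovnikov addition places the new C–H on the less-substituted alkene carbon, so the positive charge ends up on the more-substituted carbon — a secondary carbocation. H2O is released.
(No 1,2-shift: no single shift to an adjacent carbon would give a more stable cation.)
Step 2: A lone pair on the oxygen of H2O attacks the carbocation, forming a C–O bond and an oxonium ion (a protonated alcohol).
Step 3: H2O removes a proton from the oxonium oxygen, regenerating H3O⁺ and giving the neutral alcohol.
Total: 3 elementary steps.

3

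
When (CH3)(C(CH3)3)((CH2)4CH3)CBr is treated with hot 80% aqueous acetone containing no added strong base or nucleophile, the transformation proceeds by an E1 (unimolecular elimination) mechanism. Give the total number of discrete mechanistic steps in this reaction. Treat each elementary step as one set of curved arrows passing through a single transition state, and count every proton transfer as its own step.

Step 1: Ionisation: the C–Br σ-bond cleaves heterolytically; both bonding electrons depart with Br⁻, leaving a tertiary carbocation at the α-carbon.
(No 1,2-shift: no single shift to an adjacent carbon would give a more stable cation.)
Step 2: A water molecule (solvent) deprotonates a β-carbon; as the C–H bond breaks, those electrons form the new alkene π bond.
Total: 2 elementary steps.

2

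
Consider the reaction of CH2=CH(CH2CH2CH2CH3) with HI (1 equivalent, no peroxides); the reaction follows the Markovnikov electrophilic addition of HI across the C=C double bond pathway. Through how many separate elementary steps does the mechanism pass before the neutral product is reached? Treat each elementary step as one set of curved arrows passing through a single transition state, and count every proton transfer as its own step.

2

Step 1: The π electrons of the C=C bond attack a proton of HI; Markovnikov addition places the new C–H on the less-substituted alkene carbon, so the positive charge ends up on the more-substituted carbon — a secondary carbocation. The H–I bond breaks heterolytically, releasing I⁻.
(No 1,2-shift: no single shift to an adjacent carbon would give a more stable cation.)
Step 2: The I⁻ anion donates a lone pair to the carbocation, forming the new C–I σ-bond and giving the neutral alkyl halide.
Total: 2 elementary steps.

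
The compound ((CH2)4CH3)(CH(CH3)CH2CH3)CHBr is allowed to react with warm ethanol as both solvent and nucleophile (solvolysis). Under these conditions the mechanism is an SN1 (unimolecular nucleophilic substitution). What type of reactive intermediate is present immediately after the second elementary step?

Step 1: Rate-determining heterolysis of the C–Br bond gives Br⁻ and a secondary carbocation.
Step 2: A hydride (H with its bonding pair) migrates from the adjacent sec-butyl carbon to the cationic centre — a 1,2-hydride shift — upgrading the secondary cation to a tertiary one.
After step 2 the species present is a tertiary carbocation.

tertiary carbocation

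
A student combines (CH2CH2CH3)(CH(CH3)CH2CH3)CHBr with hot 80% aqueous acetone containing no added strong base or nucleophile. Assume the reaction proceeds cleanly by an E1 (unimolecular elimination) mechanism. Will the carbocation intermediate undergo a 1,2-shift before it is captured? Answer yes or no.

The first-formed carbocation is secondary.
The adjacent sec-butyl carbon already bears 2 other carbon substituents and has a hydrogen to migrate; after a 1,2-hydride shift from that carbon the positive charge sits on a tertiary centre.
Tertiary is more stable than secondary, so the shift occurs.

yes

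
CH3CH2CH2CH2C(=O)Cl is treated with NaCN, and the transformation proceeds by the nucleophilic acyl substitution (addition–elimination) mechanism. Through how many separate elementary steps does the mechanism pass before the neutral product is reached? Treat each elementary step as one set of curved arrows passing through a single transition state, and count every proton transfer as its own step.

2

Step 1: Nucleophilic addition of CN⁻ to the acyl carbon breaks the π(C=O) bond and yields a tetrahedral, anionic intermediate.
Step 2: Collapse of the tetrahedral intermediate: the alkoxide oxygen pushes its lone pair back to re-form C=O while Cl⁻ leaves.
Total: 2 elementary steps.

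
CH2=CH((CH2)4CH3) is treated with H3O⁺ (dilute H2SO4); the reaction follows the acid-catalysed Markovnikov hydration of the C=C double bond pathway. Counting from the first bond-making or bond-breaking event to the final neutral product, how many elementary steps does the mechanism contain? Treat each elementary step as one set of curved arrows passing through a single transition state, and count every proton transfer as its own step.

3

Step 1: Protonation of the alkene by H3O⁺: the π bond acts as the nucleophile and picks up H⁺, giving the more stable (Markovnikov) secondary carbocation. H2O is released.
(No 1,2-shift: no single shift to an adjacent carbon would give a more stable cation.)
Step 2: A lone pair on the oxygen of H2O attacks the carbocation, forming a C–O bond and an oxonium ion (a protonated alcohol).
Step 3: Deprotonation of the oxonium ion by a water molecule delivers the neutral alcohol and regenerates the acid catalyst.
Total: 3 elementary steps.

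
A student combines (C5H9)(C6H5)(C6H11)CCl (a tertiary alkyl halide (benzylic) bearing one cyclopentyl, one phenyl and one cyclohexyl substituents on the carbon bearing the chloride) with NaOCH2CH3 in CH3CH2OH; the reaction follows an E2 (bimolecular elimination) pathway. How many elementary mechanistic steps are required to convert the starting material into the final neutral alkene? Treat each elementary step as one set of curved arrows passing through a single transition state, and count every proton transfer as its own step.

Step 1: In one step, CH3CH2O⁻ pulls off a β-proton, the C–Cl bond cleaves, and a C=C double bond forms between the α- and β-carbons (E2, anti elimination).
Total: 1 elementary step.

1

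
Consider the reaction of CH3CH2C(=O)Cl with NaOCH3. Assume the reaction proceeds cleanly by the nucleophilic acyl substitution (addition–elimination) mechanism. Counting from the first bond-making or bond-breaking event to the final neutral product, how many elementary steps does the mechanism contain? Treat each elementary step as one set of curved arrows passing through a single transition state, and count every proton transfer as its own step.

Step 1: A lone pair on the O of CH3O⁻ attacks the electrophilic acyl carbon; the π(C=O) electrons move onto oxygen, giving a tetrahedral intermediate.
Step 2: Elimination step: re-formation of the carbonyl π bond drives out Cl⁻, giving the new acyl compound.
Total: 2 elementary steps.

2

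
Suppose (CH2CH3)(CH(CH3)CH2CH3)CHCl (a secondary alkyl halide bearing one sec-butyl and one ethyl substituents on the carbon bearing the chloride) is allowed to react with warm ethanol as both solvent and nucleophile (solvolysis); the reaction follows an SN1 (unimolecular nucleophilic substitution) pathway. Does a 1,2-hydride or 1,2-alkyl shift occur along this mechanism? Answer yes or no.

yes

The first-formed carbocation is secondary.
The adjacent sec-butyl carbon already bears 2 other carbon substituents and has a hydrogen to migrate; after a 1,2-hydride shift from that carbon the positive charge sits on a tertiary centre.
Tertiary is more stable than secondary, so the shift occurs.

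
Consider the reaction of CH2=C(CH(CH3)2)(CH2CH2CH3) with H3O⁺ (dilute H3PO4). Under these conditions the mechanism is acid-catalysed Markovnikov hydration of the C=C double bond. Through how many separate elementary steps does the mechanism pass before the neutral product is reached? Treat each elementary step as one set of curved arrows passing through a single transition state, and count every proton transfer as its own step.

3

Step 1: The π electrons of the C=C bond attack a proton of H3O⁺; Markovnikov addition places the new C–H on the less-substituted alkene carbon, so the positive charge ends up on the more-substituted carbon — a tertiary carbocation. H2O is released.
(No 1,2-shift: no single shift to an adjacent carbon would give a more stable cation.)
Step 2: A lone pair on the oxygen of H2O attacks the carbocation, forming a C–O bond and an oxonium ion (a protonated alcohol).
Step 3: Deprotonation of the oxonium ion by a water molecule delivers the neutral alcohol and regenerates the acid catalyst.
Total: 3 elementary steps.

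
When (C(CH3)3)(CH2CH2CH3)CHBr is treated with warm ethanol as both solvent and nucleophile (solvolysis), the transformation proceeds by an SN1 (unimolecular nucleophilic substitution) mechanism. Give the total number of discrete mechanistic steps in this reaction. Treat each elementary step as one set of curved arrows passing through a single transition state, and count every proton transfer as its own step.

Step 1: Unassisted departure of Br⁻ (taking the C–Br bonding pair) generates a secondary carbocation.
Step 2: A methyl group with its bonding pair migrates from the adjacent tert-butyl carbon to the cationic centre — a 1,2-methyl shift — upgrading the secondary cation to a tertiary one.
Step 3: A lone pair on the oxygen of CH3CH2OH attacks the carbocation, forming a new C–O σ-bond and an oxonium ion.
Step 4: A second solvent molecule removes the proton on oxygen, giving the neutral ether product.
Total: 4 elementary steps.

4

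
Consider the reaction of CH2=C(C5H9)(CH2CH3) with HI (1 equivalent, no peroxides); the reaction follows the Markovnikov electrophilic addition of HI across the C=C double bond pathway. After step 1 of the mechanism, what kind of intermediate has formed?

tertiary carbocation

Step 1: Protonation of the alkene by HI: the π bond acts as the nucleophile and picks up H⁺, giving the more stable (Markovnikov) tertiary carbocation. The H–I bond breaks heterolytically, releasing I⁻.
After step 1 the species present is a tertiary carbocation.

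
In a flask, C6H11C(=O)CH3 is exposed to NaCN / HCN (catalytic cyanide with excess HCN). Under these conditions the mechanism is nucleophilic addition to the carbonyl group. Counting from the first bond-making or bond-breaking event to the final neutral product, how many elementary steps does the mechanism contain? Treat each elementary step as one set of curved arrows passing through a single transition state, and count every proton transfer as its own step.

Step 1: Nucleophilic addition: CN⁻ adds to the carbonyl carbon, pushing the π(C=O) electron pair onto oxygen and giving a tetrahedral alkoxide.
Step 2: The alkoxide is protonated in situ by undissociated HCN, yielding a cyanohydrin; the CN⁻ so formed carries on the cycle.
Total: 2 elementary steps.

2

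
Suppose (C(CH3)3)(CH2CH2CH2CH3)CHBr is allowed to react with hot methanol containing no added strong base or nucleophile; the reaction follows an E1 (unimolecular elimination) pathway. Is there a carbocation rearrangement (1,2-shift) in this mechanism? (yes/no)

yes

The first-formed carbocation is secondary.
The adjacent tert-butyl carbon has no hydrogen but bears methyl groups; migration of one methyl with its bonding pair (a 1,2-methyl shift) places the charge on a tertiary centre.
Tertiary is more stable than secondary, so the shift occurs.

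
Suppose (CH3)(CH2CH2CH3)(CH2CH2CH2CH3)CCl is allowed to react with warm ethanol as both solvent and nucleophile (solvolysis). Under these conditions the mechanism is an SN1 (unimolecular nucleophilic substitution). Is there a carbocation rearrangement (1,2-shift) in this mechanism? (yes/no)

The first-formed carbocation is tertiary.
No single 1,2-shift to an adjacent carbon would produce a more-substituted cation than the one already present, so no rearrangement occurs.

no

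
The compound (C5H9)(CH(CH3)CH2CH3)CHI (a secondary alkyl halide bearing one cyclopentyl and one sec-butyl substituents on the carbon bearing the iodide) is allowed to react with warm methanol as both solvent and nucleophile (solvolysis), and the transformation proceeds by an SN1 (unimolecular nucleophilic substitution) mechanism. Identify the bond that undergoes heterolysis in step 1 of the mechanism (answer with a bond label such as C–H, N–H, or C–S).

Step 1: The C–I bond breaks with both electrons going to the iodide; I⁻ leaves and a secondary carbocation remains.
The bond broken in this step is the C–I bond.

C–I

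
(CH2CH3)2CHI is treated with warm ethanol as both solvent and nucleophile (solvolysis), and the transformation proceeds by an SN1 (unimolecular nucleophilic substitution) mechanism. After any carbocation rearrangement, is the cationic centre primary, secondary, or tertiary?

secondary

Step 1: The C–I bond breaks with both electrons going to the iodide; I⁻ leaves and a secondary carbocation remains.
No single 1,2-shift to an adjacent carbon would give a more-substituted cation, so no rearrangement occurs.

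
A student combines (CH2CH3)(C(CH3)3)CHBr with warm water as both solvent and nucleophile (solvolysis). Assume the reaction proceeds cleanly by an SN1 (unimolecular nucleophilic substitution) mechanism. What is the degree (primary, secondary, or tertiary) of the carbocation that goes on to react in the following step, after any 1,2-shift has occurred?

Step 1: Rate-determining heterolysis of the C–Br bond gives Br⁻ and a secondary carbocation.
Step 2: Carbocation rearrangement: a 1,2-methyl shift from the adjacent tert-butyl carbon converts the initially-formed secondary cation into the more stable tertiary cation.
The cation rearranges from secondary to tertiary via a 1,2-methyl shift from the adjacent tert-butyl carbon; the tertiary cation is what reacts next.

tertiary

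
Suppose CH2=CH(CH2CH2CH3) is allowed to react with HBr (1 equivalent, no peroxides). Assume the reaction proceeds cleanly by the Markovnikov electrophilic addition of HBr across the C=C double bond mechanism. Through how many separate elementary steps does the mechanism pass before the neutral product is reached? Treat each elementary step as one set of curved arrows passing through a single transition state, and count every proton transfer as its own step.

Step 1: The π electrons of the C=C bond attack a proton of HBr; Markovnikov addition places the new C–H on the less-substituted alkene carbon, so the positive charge ends up on the more-substituted carbon — a secondary carbocation. The H–Br bond breaks heterolytically, releasing Br⁻.
(No 1,2-shift: no single shift to an adjacent carbon would give a more stable cation.)
Step 2: Br⁻ captures the cation: a lone pair on Br⁻ fills the empty p orbital, producing the alkyl halide product.
Total: 2 elementary steps.

2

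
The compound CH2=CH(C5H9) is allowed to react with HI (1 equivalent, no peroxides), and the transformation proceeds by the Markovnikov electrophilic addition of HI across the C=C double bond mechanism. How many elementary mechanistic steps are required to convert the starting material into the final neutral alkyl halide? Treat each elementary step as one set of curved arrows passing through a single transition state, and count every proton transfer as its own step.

3

Step 1: Electrophilic addition begins with the π(C=C) electrons forming a bond to the proton of HI. Following Markovnikov's rule, the resulting cation is secondary. The H–I bond breaks heterolytically, releasing I⁻.
Step 2: A hydride (H with its bonding pair) migrates from the adjacent cyclopentyl carbon to the cationic centre — a 1,2-hydride shift — upgrading the secondary cation to a tertiary one.
Step 3: The I⁻ anion donates a lone pair to the carbocation, forming the new C–I σ-bond and giving the neutral alkyl halide.
Total: 3 elementary steps.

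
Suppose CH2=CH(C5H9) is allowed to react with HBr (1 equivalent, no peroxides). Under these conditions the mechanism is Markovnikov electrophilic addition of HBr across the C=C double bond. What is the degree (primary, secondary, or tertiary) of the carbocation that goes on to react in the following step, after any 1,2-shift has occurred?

Step 1: The π electrons of the C=C bond attack a proton of HBr; Markovnikov addition places the new C–H on the less-substituted alkene carbon, so the positive charge ends up on the more-substituted carbon — a secondary carbocation. The H–Br bond breaks heterolytically, releasing Br⁻.
Step 2: A 1,2-hydride shift from the adjacent cyclopentyl carbon moves the positive charge from the secondary centre to an adjacent carbon, generating a more stable tertiary carbocation.
The cation rearranges from secondary to tertiary via a 1,2-hydride shift from the adjacent cyclopentyl carbon; the tertiary cation is what reacts next.

tertiary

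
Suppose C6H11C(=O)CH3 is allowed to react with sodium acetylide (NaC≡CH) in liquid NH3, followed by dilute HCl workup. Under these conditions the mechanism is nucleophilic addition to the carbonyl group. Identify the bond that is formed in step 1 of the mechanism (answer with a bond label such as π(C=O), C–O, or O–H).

Step 1: A lone pair / filled orbital on HC≡C⁻ attacks the electrophilic carbonyl carbon; the π(C=O) electrons shift onto oxygen, producing a tetrahedral alkoxide intermediate.
The bond formed in this step is the C–C bond.

C–C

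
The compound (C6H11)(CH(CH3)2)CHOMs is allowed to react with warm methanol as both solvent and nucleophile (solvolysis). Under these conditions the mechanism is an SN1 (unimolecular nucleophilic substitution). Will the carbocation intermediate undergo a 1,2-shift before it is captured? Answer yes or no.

yes

The first-formed carbocation is secondary.
The adjacent isopropyl carbon already bears 2 other carbon substituents and has a hydrogen to migrate; after a 1,2-hydride shift from that carbon the positive charge sits on a tertiary centre.
Tertiary is more stable than secondary, so the shift occurs.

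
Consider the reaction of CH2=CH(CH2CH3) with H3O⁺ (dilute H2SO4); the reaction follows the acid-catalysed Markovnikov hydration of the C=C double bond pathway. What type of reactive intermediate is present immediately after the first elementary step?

Step 1: Electrophilic addition begins with the π(C=C) electrons forming a bond to the proton of H3O⁺. Following Markovnikov's rule, the resulting cation is secondary. H2O is released.
After step 1 the species present is a secondary carbocation.

secondary carbocation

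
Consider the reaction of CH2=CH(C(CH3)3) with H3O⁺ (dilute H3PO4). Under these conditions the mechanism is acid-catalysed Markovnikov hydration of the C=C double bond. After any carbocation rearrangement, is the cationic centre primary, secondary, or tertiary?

Step 1: Protonation of the alkene by H3O⁺: the π bond acts as the nucleophile and picks up H⁺, giving the more stable (Markovnikov) secondary carbocation. H2O is released.
Step 2: A methyl group with its bonding pair migrates from the adjacent tert-butyl carbon to the cationic centre — a 1,2-methyl shift — upgrading the secondary cation to a tertiary one.
The cation rearranges from secondary to tertiary via a 1,2-methyl shift from the adjacent tert-butyl carbon; the tertiary cation is what reacts next.

tertiary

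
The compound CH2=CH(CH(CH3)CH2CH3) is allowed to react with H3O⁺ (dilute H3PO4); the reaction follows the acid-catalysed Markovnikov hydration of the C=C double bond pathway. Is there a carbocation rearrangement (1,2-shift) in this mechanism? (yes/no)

The first-formed carbocation is secondary.
The adjacent sec-butyl carbon already bears 2 other carbon substituents and has a hydrogen to migrate; after a 1,2-hydride shift from that carbon the positive charge sits on a tertiary centre.
Tertiary is more stable than secondary, so the shift occurs.

yes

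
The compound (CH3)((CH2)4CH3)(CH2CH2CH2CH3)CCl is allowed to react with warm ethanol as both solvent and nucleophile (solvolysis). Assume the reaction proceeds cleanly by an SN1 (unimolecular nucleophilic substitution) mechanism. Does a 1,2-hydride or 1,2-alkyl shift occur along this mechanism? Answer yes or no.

The first-formed carbocation is tertiary.
No single 1,2-shift to an adjacent carbon would produce a more-substituted cation than the one already present, so no rearrangement occurs.

no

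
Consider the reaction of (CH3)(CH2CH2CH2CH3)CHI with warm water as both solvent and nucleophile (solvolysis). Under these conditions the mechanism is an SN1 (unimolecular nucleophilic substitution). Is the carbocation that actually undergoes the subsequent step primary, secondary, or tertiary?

secondary

Step 1: Ionisation: the C–I σ-bond cleaves heterolytically; both bonding electrons depart with I⁻, leaving a secondary carbocation at the α-carbon.
No single 1,2-shift to an adjacent carbon would give a more-substituted cation, so no rearrangement occurs.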